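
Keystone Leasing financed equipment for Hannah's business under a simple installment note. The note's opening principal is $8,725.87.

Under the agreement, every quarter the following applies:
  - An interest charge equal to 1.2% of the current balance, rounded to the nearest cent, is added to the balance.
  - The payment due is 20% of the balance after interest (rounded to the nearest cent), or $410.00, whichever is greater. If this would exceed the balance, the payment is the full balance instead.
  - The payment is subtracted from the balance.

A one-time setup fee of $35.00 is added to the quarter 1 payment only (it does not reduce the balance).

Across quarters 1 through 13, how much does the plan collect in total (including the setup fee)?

$9,258.04

# | Opening | Interest | Payment | Fee | End bal
1 | $8,725.87 | $104.71 | $1,766.12 | $35.00 | $7,064.46
2 | $7,064.46 | $84.77 | $1,429.85 | — | $5,719.38
3 | $5,719.38 | $68.63 | $1,157.60 | — | $4,630.41
4 | $4,630.41 | $55.56 | $937.19 | — | $3,748.78
5 | $3,748.78 | $44.99 | $758.75 | — | $3,035.02
6 | $3,035.02 | $36.42 | $614.29 | — | $2,457.15
7 | $2,457.15 | $29.49 | $497.33 | — | $1,989.31
8 | $1,989.31 | $23.87 | $410.00 | — | $1,603.18
9 | $1,603.18 | $19.24 | $410.00 | — | $1,212.42
10 | $1,212.42 | $14.55 | $410.00 | — | $816.97
11 | $816.97 | $9.80 | $410.00 | — | $416.77
12 | $416.77 | $5.00 | $410.00 | — | $11.77
13 | $11.77 | $0.14 | $11.91 | — | $0.00
Total paid: $9,258.04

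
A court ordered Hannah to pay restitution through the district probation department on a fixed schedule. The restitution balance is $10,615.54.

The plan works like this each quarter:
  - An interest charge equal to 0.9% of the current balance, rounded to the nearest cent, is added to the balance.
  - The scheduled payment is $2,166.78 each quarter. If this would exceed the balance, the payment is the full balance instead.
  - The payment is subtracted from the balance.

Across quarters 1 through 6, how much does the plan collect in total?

Quarter 1: opening $10,615.54; interest $95.54 → $10,711.08; payment $2,166.78; balance $8,544.30
Quarter 2: opening $8,544.30; interest $76.90 → $8,621.20; payment $2,166.78; balance $6,454.42
Quarter 3: opening $6,454.42; interest $58.09 → $6,512.51; payment $2,166.78; balance $4,345.73
Quarter 4: opening $4,345.73; interest $39.11 → $4,384.84; payment $2,166.78; balance $2,218.06
Quarter 5: opening $2,218.06; interest $19.96 → $2,238.02; payment $2,166.78; balance $71.24
Quarter 6: opening $71.24; interest $0.64 → $71.88; payment $71.88; balance $0.00
Total paid: $10,905.78

$10,905.78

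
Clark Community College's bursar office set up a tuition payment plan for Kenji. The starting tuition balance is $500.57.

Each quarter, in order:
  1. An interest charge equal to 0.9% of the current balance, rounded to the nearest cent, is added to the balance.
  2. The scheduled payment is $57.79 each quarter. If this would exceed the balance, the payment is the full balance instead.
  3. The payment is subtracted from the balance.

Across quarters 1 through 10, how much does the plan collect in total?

$523.52

Quarter 1: opening $500.57; interest $4.51 → $505.08; payment $57.79; balance $447.29
Quarter 2: opening $447.29; interest $4.03 → $451.32; payment $57.79; balance $393.53
Quarter 3: opening $393.53; interest $3.54 → $397.07; payment $57.79; balance $339.28
Quarter 4: opening $339.28; interest $3.05 → $342.33; payment $57.79; balance $284.54
Quarter 5: opening $284.54; interest $2.56 → $287.10; payment $57.79; balance $229.31
Quarter 6: opening $229.31; interest $2.06 → $231.37; payment $57.79; balance $173.58
Quarter 7: opening $173.58; interest $1.56 → $175.14; payment $57.79; balance $117.35
Quarter 8: opening $117.35; interest $1.06 → $118.41; payment $57.79; balance $60.62
Quarter 9: opening $60.62; interest $0.55 → $61.17; payment $57.79; balance $3.38
Quarter 10: opening $3.38; interest $0.03 → $3.41; payment $3.41; balance $0.00
Total paid: $523.52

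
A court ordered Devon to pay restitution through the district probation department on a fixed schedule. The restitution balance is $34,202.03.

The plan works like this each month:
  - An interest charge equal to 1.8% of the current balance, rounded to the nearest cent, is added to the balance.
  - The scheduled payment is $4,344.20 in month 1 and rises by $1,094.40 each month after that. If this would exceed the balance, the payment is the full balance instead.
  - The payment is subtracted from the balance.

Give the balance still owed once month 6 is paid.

Month 1: opening $34,202.03; interest $615.64 → $34,817.67; payment $4,344.20; balance $30,473.47
Month 2: opening $30,473.47; interest $548.52 → $31,021.99; payment $5,438.60; balance $25,583.39
Month 3: opening $25,583.39; interest $460.50 → $26,043.89; payment $6,533.00; balance $19,510.89
Month 4: opening $19,510.89; interest $351.20 → $19,862.09; payment $7,627.40; balance $12,234.69
Month 5: opening $12,234.69; interest $220.22 → $12,454.91; payment $8,721.80; balance $3,733.11
Month 6: opening $3,733.11; interest $67.20 → $3,800.31; payment $3,800.31; balance $0.00

$0.00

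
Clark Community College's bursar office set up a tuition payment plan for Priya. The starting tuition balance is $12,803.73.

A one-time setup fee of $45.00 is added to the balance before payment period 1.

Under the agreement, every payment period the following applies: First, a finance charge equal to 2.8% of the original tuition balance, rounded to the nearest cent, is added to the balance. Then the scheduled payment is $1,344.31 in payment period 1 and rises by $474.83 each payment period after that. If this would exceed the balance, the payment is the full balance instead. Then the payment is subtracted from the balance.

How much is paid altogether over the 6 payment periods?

Payment period 1: opening $12,848.73; interest $358.50 → $13,207.23; payment $1,344.31; balance $11,862.92
Payment period 2: opening $11,862.92; interest $358.50 → $12,221.42; payment $1,819.14; balance $10,402.28
Payment period 3: opening $10,402.28; interest $358.50 → $10,760.78; payment $2,293.97; balance $8,466.81
Payment period 4: opening $8,466.81; interest $358.50 → $8,825.31; payment $2,768.80; balance $6,056.51
Payment period 5: opening $6,056.51; interest $358.50 → $6,415.01; payment $3,243.63; balance $3,171.38
Payment period 6: opening $3,171.38; interest $358.50 → $3,529.88; payment $3,529.88; balance $0.00
Total paid: $14,999.73

$14,999.73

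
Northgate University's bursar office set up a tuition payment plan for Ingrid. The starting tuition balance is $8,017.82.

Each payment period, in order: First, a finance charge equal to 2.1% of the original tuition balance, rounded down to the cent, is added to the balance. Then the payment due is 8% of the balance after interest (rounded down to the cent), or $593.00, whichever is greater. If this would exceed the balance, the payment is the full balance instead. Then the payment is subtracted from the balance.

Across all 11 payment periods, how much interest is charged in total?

$1,852.07

Payment period 1: $8,017.82 +$168.37 interest = $8,186.19; pay $654.89 → $7,531.30
Payment period 2: $7,531.30 +$168.37 interest = $7,699.67; pay $615.97 → $7,083.70
Payment period 3: $7,083.70 +$168.37 interest = $7,252.07; pay $593.00 → $6,659.07
Payment period 4: $6,659.07 +$168.37 interest = $6,827.44; pay $593.00 → $6,234.44
Payment period 5: $6,234.44 +$168.37 interest = $6,402.81; pay $593.00 → $5,809.81
Payment period 6: $5,809.81 +$168.37 interest = $5,978.18; pay $593.00 → $5,385.18
Payment period 7: $5,385.18 +$168.37 interest = $5,553.55; pay $593.00 → $4,960.55
Payment period 8: $4,960.55 +$168.37 interest = $5,128.92; pay $593.00 → $4,535.92
Payment period 9: $4,535.92 +$168.37 interest = $4,704.29; pay $593.00 → $4,111.29
Payment period 10: $4,111.29 +$168.37 interest = $4,279.66; pay $593.00 → $3,686.66
Payment period 11: $3,686.66 +$168.37 interest = $3,855.03; pay $593.00 → $3,262.03
Total interest: $168.37 + $168.37 + $168.37 + $168.37 + $168.37 + $168.37 + $168.37 + $168.37 + $168.37 + $168.37 + $168.37 = $1,852.07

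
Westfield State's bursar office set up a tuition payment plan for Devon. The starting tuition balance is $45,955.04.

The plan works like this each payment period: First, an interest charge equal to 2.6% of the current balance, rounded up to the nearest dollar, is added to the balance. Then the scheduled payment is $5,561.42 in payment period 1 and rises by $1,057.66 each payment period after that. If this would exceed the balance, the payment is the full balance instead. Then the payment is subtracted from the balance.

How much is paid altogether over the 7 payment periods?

Payment period 1: $45,955.04 +$1,195.00 interest = $47,150.04; pay $5,561.42 → $41,588.62
Payment period 2: $41,588.62 +$1,082.00 interest = $42,670.62; pay $6,619.08 → $36,051.54
Payment period 3: $36,051.54 +$938.00 interest = $36,989.54; pay $7,676.74 → $29,312.80
Payment period 4: $29,312.80 +$763.00 interest = $30,075.80; pay $8,734.40 → $21,341.40
Payment period 5: $21,341.40 +$555.00 interest = $21,896.40; pay $9,792.06 → $12,104.34
Payment period 6: $12,104.34 +$315.00 interest = $12,419.34; pay $10,849.72 → $1,569.62
Payment period 7: $1,569.62 +$41.00 interest = $1,610.62; pay $1,610.62 → $0.00
Total paid: $50,844.04

$50,844.04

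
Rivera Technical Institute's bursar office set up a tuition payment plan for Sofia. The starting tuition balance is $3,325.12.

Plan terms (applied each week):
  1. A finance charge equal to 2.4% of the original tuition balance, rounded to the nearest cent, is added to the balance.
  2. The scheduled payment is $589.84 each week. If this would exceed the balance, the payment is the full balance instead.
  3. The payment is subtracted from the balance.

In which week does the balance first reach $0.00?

7

Week 1: opening $3,325.12; interest $79.80 → $3,404.92; payment $589.84; balance $2,815.08
Week 2: opening $2,815.08; interest $79.80 → $2,894.88; payment $589.84; balance $2,305.04
Week 3: opening $2,305.04; interest $79.80 → $2,384.84; payment $589.84; balance $1,795.00
Week 4: opening $1,795.00; interest $79.80 → $1,874.80; payment $589.84; balance $1,284.96
Week 5: opening $1,284.96; interest $79.80 → $1,364.76; payment $589.84; balance $774.92
Week 6: opening $774.92; interest $79.80 → $854.72; payment $589.84; balance $264.88
Week 7: opening $264.88; interest $79.80 → $344.68; payment $344.68; balance $0.00
Balance reaches $0.00 in week 7.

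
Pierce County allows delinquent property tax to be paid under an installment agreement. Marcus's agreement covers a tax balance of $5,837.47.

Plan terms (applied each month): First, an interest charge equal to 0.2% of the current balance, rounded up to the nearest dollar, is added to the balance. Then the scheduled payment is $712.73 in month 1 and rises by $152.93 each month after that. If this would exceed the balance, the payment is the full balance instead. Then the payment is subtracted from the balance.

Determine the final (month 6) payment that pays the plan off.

$790.52

Month 1: $5,837.47 +$12.00 interest = $5,849.47; pay $712.73 → $5,136.74
Month 2: $5,136.74 +$11.00 interest = $5,147.74; pay $865.66 → $4,282.08
Month 3: $4,282.08 +$9.00 interest = $4,291.08; pay $1,018.59 → $3,272.49
Month 4: $3,272.49 +$7.00 interest = $3,279.49; pay $1,171.52 → $2,107.97
Month 5: $2,107.97 +$5.00 interest = $2,112.97; pay $1,324.45 → $788.52
Month 6: $788.52 +$2.00 interest = $790.52; pay $790.52 → $0.00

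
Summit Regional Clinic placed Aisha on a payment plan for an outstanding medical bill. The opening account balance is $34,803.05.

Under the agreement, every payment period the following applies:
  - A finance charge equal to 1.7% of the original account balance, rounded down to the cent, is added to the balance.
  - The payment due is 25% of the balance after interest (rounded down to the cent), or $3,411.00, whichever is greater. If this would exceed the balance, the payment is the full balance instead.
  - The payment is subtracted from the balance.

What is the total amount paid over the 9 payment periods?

$40,127.90

# | Opening | Interest | Payment | End bal
1 | $34,803.05 | $591.65 | $8,848.67 | $26,546.03
2 | $26,546.03 | $591.65 | $6,784.42 | $20,353.26
3 | $20,353.26 | $591.65 | $5,236.22 | $15,708.69
4 | $15,708.69 | $591.65 | $4,075.08 | $12,225.26
5 | $12,225.26 | $591.65 | $3,411.00 | $9,405.91
6 | $9,405.91 | $591.65 | $3,411.00 | $6,586.56
7 | $6,586.56 | $591.65 | $3,411.00 | $3,767.21
8 | $3,767.21 | $591.65 | $3,411.00 | $947.86
9 | $947.86 | $591.65 | $1,539.51 | $0.00
Total paid: $40,127.90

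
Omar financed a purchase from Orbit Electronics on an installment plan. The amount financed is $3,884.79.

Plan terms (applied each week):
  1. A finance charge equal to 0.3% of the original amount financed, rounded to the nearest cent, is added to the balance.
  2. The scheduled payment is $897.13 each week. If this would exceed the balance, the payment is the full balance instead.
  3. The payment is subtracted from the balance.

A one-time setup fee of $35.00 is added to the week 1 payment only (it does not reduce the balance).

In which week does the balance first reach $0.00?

5

Week 1: opening $3,884.79; interest $11.65 → $3,896.44; payment $897.13 (+ $35.00 fee); balance $2,999.31
Week 2: opening $2,999.31; interest $11.65 → $3,010.96; payment $897.13; balance $2,113.83
Week 3: opening $2,113.83; interest $11.65 → $2,125.48; payment $897.13; balance $1,228.35
Week 4: opening $1,228.35; interest $11.65 → $1,240.00; payment $897.13; balance $342.87
Week 5: opening $342.87; interest $11.65 → $354.52; payment $354.52; balance $0.00
Balance reaches $0.00 in week 5.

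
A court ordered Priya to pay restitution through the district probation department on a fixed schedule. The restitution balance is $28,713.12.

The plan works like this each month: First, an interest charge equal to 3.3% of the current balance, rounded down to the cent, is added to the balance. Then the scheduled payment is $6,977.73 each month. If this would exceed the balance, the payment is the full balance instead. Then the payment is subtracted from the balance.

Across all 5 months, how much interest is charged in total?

$2,680.92

# | Opening | Interest | Payment | End bal
1 | $28,713.12 | $947.53 | $6,977.73 | $22,682.92
2 | $22,682.92 | $748.53 | $6,977.73 | $16,453.72
3 | $16,453.72 | $542.97 | $6,977.73 | $10,018.96
4 | $10,018.96 | $330.62 | $6,977.73 | $3,371.85
5 | $3,371.85 | $111.27 | $3,483.12 | $0.00
Total interest: $947.53 + $748.53 + $542.97 + $330.62 + $111.27 = $2,680.92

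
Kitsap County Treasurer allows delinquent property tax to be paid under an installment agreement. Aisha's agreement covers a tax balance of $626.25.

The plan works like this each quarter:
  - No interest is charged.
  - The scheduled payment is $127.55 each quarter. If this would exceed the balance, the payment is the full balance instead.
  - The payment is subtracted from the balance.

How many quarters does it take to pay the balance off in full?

Quarter 1: opening $626.25; payment $127.55; balance $498.70
Quarter 2: opening $498.70; payment $127.55; balance $371.15
Quarter 3: opening $371.15; payment $127.55; balance $243.60
Quarter 4: opening $243.60; payment $127.55; balance $116.05
Quarter 5: opening $116.05; payment $116.05; balance $0.00
Balance reaches $0.00 in quarter 5.

5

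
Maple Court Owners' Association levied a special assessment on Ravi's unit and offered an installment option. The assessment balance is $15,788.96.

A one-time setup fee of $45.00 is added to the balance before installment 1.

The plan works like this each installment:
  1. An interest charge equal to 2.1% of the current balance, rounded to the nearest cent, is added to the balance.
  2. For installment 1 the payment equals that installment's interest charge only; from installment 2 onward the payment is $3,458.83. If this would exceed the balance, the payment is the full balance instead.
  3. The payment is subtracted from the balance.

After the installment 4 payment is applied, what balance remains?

# | Opening | Interest | Payment | End bal
1 | $15,833.96 | $332.51 | $332.51 | $15,833.96
2 | $15,833.96 | $332.51 | $3,458.83 | $12,707.64
3 | $12,707.64 | $266.86 | $3,458.83 | $9,515.67
4 | $9,515.67 | $199.83 | $3,458.83 | $6,256.67

$6,256.67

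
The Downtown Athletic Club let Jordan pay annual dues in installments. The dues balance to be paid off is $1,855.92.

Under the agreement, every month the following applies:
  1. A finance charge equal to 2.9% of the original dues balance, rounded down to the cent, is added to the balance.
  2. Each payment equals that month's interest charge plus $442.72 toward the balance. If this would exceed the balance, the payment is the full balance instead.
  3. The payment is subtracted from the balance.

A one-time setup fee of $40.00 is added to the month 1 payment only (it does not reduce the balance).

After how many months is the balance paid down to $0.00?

# | Opening | Interest | Payment | Fee | End bal
1 | $1,855.92 | $53.82 | $496.54 | $40.00 | $1,413.20
2 | $1,413.20 | $53.82 | $496.54 | — | $970.48
3 | $970.48 | $53.82 | $496.54 | — | $527.76
4 | $527.76 | $53.82 | $496.54 | — | $85.04
5 | $85.04 | $53.82 | $138.86 | — | $0.00
Balance reaches $0.00 in month 5.

5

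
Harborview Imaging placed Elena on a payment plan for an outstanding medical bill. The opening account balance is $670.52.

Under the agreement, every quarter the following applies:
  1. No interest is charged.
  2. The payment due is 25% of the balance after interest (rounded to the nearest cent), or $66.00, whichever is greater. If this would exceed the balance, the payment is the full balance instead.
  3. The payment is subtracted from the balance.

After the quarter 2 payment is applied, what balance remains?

Quarter 1: $670.52 − $167.63 → $502.89
Quarter 2: $502.89 − $125.72 → $377.17

$377.17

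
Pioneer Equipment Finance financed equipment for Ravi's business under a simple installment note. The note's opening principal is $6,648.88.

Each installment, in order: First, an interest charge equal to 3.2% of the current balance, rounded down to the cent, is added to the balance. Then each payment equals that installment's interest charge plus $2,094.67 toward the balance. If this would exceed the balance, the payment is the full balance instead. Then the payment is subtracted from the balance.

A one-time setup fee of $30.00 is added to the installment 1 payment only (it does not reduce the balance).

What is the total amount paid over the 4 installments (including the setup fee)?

Installment 1: $6,648.88 +$212.76 interest = $6,861.64; pay $2,307.43 (+ $30.00 fee) → $4,554.21
Installment 2: $4,554.21 +$145.73 interest = $4,699.94; pay $2,240.40 → $2,459.54
Installment 3: $2,459.54 +$78.70 interest = $2,538.24; pay $2,173.37 → $364.87
Installment 4: $364.87 +$11.67 interest = $376.54; pay $376.54 → $0.00
Total paid: $7,127.74

$7,127.74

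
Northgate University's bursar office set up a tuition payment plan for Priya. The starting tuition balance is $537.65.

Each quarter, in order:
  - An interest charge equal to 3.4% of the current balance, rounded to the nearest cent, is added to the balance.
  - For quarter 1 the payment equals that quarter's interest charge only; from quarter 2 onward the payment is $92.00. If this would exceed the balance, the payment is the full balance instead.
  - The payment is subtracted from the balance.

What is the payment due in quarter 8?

# | Opening | Interest | Payment | End bal
1 | $537.65 | $18.28 | $18.28 | $537.65
2 | $537.65 | $18.28 | $92.00 | $463.93
3 | $463.93 | $15.77 | $92.00 | $387.70
4 | $387.70 | $13.18 | $92.00 | $308.88
5 | $308.88 | $10.50 | $92.00 | $227.38
6 | $227.38 | $7.73 | $92.00 | $143.11
7 | $143.11 | $4.87 | $92.00 | $55.98
8 | $55.98 | $1.90 | $57.88 | $0.00

$57.88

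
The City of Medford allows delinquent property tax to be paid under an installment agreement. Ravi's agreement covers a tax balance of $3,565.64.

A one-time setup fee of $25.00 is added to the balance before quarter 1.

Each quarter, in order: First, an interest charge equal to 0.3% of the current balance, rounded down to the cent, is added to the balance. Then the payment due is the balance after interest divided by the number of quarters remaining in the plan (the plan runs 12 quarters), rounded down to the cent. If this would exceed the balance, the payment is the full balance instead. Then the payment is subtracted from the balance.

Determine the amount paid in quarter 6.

$304.64

# | Opening | Interest | Payment | End bal
1 | $3,590.64 | $10.77 | $300.11 | $3,301.30
2 | $3,301.30 | $9.90 | $301.01 | $3,010.19
3 | $3,010.19 | $9.03 | $301.92 | $2,717.30
4 | $2,717.30 | $8.15 | $302.82 | $2,422.63
5 | $2,422.63 | $7.26 | $303.73 | $2,126.16
6 | $2,126.16 | $6.37 | $304.64 | $1,827.89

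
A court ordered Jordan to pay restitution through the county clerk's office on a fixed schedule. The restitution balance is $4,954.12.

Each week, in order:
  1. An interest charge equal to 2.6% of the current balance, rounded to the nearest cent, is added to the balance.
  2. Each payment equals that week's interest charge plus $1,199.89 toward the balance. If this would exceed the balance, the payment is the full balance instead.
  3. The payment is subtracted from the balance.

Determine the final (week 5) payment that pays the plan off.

$158.58

Week 1: opening $4,954.12; interest $128.81 → $5,082.93; payment $1,328.70; balance $3,754.23
Week 2: opening $3,754.23; interest $97.61 → $3,851.84; payment $1,297.50; balance $2,554.34
Week 3: opening $2,554.34; interest $66.41 → $2,620.75; payment $1,266.30; balance $1,354.45
Week 4: opening $1,354.45; interest $35.22 → $1,389.67; payment $1,235.11; balance $154.56
Week 5: opening $154.56; interest $4.02 → $158.58; payment $158.58; balance $0.00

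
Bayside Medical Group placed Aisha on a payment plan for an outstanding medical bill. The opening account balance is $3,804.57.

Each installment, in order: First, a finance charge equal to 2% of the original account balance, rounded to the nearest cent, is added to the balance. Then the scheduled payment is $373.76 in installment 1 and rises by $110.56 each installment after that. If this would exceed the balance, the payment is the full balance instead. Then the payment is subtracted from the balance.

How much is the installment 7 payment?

$436.24

# | Opening | Interest | Payment | End bal
1 | $3,804.57 | $76.09 | $373.76 | $3,506.90
2 | $3,506.90 | $76.09 | $484.32 | $3,098.67
3 | $3,098.67 | $76.09 | $594.88 | $2,579.88
4 | $2,579.88 | $76.09 | $705.44 | $1,950.53
5 | $1,950.53 | $76.09 | $816.00 | $1,210.62
6 | $1,210.62 | $76.09 | $926.56 | $360.15
7 | $360.15 | $76.09 | $436.24 | $0.00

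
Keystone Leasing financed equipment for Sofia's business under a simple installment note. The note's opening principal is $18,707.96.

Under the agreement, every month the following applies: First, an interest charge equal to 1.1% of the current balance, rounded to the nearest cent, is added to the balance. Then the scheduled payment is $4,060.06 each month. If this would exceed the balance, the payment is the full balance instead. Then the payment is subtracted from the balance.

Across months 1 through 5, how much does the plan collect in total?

$19,308.24

Month 1: opening $18,707.96; interest $205.79 → $18,913.75; payment $4,060.06; balance $14,853.69
Month 2: opening $14,853.69; interest $163.39 → $15,017.08; payment $4,060.06; balance $10,957.02
Month 3: opening $10,957.02; interest $120.53 → $11,077.55; payment $4,060.06; balance $7,017.49
Month 4: opening $7,017.49; interest $77.19 → $7,094.68; payment $4,060.06; balance $3,034.62
Month 5: opening $3,034.62; interest $33.38 → $3,068.00; payment $3,068.00; balance $0.00
Total paid: $19,308.24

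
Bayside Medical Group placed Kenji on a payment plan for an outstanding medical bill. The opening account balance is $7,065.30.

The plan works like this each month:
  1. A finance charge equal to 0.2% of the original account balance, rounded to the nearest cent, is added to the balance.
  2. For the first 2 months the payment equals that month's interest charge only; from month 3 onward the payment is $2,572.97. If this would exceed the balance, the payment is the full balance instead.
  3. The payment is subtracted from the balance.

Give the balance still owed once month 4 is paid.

Month 1: opening $7,065.30; interest $14.13 → $7,079.43; payment $14.13; balance $7,065.30
Month 2: opening $7,065.30; interest $14.13 → $7,079.43; payment $14.13; balance $7,065.30
Month 3: opening $7,065.30; interest $14.13 → $7,079.43; payment $2,572.97; balance $4,506.46
Month 4: opening $4,506.46; interest $14.13 → $4,520.59; payment $2,572.97; balance $1,947.62

$1,947.62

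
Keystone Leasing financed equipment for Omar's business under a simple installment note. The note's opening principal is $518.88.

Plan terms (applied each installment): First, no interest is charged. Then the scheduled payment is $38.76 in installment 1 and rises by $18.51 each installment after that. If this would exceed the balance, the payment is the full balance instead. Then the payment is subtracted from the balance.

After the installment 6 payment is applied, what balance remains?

$8.67

Installment 1: $518.88 − $38.76 → $480.12
Installment 2: $480.12 − $57.27 → $422.85
Installment 3: $422.85 − $75.78 → $347.07
Installment 4: $347.07 − $94.29 → $252.78
Installment 5: $252.78 − $112.80 → $139.98
Installment 6: $139.98 − $131.31 → $8.67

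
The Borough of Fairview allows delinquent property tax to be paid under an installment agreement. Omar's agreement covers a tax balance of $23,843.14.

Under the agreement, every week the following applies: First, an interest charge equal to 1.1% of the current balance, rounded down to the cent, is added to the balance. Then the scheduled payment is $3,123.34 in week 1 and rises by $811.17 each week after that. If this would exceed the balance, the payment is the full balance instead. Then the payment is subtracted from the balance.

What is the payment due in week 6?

Week 1: opening $23,843.14; interest $262.27 → $24,105.41; payment $3,123.34; balance $20,982.07
Week 2: opening $20,982.07; interest $230.80 → $21,212.87; payment $3,934.51; balance $17,278.36
Week 3: opening $17,278.36; interest $190.06 → $17,468.42; payment $4,745.68; balance $12,722.74
Week 4: opening $12,722.74; interest $139.95 → $12,862.69; payment $5,556.85; balance $7,305.84
Week 5: opening $7,305.84; interest $80.36 → $7,386.20; payment $6,368.02; balance $1,018.18
Week 6: opening $1,018.18; interest $11.19 → $1,029.37; payment $1,029.37; balance $0.00

$1,029.37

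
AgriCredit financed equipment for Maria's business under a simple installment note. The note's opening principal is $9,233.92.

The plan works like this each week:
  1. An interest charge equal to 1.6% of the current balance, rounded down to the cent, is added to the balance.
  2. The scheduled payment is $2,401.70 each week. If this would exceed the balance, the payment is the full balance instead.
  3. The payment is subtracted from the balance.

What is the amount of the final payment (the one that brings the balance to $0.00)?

$2,401.07

Week 1: $9,233.92 +$147.74 interest = $9,381.66; pay $2,401.70 → $6,979.96
Week 2: $6,979.96 +$111.67 interest = $7,091.63; pay $2,401.70 → $4,689.93
Week 3: $4,689.93 +$75.03 interest = $4,764.96; pay $2,401.70 → $2,363.26
Week 4: $2,363.26 +$37.81 interest = $2,401.07; pay $2,401.07 → $0.00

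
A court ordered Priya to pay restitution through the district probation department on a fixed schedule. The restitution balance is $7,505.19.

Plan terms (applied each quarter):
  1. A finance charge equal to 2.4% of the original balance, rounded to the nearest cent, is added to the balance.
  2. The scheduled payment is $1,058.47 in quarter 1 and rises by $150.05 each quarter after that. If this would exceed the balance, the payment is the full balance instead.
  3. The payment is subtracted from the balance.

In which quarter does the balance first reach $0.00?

Quarter 1: opening $7,505.19; interest $180.12 → $7,685.31; payment $1,058.47; balance $6,626.84
Quarter 2: opening $6,626.84; interest $180.12 → $6,806.96; payment $1,208.52; balance $5,598.44
Quarter 3: opening $5,598.44; interest $180.12 → $5,778.56; payment $1,358.57; balance $4,419.99
Quarter 4: opening $4,419.99; interest $180.12 → $4,600.11; payment $1,508.62; balance $3,091.49
Quarter 5: opening $3,091.49; interest $180.12 → $3,271.61; payment $1,658.67; balance $1,612.94
Quarter 6: opening $1,612.94; interest $180.12 → $1,793.06; payment $1,793.06; balance $0.00
Balance reaches $0.00 in quarter 6.

6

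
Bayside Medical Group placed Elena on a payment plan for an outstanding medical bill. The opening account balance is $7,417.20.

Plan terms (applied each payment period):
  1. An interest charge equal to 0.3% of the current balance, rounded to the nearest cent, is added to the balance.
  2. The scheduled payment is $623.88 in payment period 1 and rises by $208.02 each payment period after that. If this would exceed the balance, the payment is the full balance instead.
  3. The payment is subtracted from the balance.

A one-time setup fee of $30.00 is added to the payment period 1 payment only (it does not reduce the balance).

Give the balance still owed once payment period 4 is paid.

Payment period 1: opening $7,417.20; interest $22.25 → $7,439.45; payment $623.88 (+ $30.00 fee); balance $6,815.57
Payment period 2: opening $6,815.57; interest $20.45 → $6,836.02; payment $831.90; balance $6,004.12
Payment period 3: opening $6,004.12; interest $18.01 → $6,022.13; payment $1,039.92; balance $4,982.21
Payment period 4: opening $4,982.21; interest $14.95 → $4,997.16; payment $1,247.94; balance $3,749.22

$3,749.22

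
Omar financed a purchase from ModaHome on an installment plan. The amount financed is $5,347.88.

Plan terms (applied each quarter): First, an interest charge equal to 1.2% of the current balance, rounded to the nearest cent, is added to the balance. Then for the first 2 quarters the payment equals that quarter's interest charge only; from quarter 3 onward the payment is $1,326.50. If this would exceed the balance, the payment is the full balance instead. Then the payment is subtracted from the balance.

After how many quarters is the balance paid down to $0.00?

Quarter 1: $5,347.88 +$64.17 interest = $5,412.05; pay $64.17 → $5,347.88
Quarter 2: $5,347.88 +$64.17 interest = $5,412.05; pay $64.17 → $5,347.88
Quarter 3: $5,347.88 +$64.17 interest = $5,412.05; pay $1,326.50 → $4,085.55
Quarter 4: $4,085.55 +$49.03 interest = $4,134.58; pay $1,326.50 → $2,808.08
Quarter 5: $2,808.08 +$33.70 interest = $2,841.78; pay $1,326.50 → $1,515.28
Quarter 6: $1,515.28 +$18.18 interest = $1,533.46; pay $1,326.50 → $206.96
Quarter 7: $206.96 +$2.48 interest = $209.44; pay $209.44 → $0.00
Balance reaches $0.00 in quarter 7.

7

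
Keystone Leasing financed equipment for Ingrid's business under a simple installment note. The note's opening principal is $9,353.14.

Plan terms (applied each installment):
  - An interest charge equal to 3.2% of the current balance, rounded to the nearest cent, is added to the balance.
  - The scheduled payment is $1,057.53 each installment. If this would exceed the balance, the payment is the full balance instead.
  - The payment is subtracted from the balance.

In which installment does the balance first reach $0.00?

11

Installment 1: opening $9,353.14; interest $299.30 → $9,652.44; payment $1,057.53; balance $8,594.91
Installment 2: opening $8,594.91; interest $275.04 → $8,869.95; payment $1,057.53; balance $7,812.42
Installment 3: opening $7,812.42; interest $250.00 → $8,062.42; payment $1,057.53; balance $7,004.89
Installment 4: opening $7,004.89; interest $224.16 → $7,229.05; payment $1,057.53; balance $6,171.52
Installment 5: opening $6,171.52; interest $197.49 → $6,369.01; payment $1,057.53; balance $5,311.48
Installment 6: opening $5,311.48; interest $169.97 → $5,481.45; payment $1,057.53; balance $4,423.92
Installment 7: opening $4,423.92; interest $141.57 → $4,565.49; payment $1,057.53; balance $3,507.96
Installment 8: opening $3,507.96; interest $112.25 → $3,620.21; payment $1,057.53; balance $2,562.68
Installment 9: opening $2,562.68; interest $82.01 → $2,644.69; payment $1,057.53; balance $1,587.16
Installment 10: opening $1,587.16; interest $50.79 → $1,637.95; payment $1,057.53; balance $580.42
Installment 11: opening $580.42; interest $18.57 → $598.99; payment $598.99; balance $0.00
Balance reaches $0.00 in installment 11.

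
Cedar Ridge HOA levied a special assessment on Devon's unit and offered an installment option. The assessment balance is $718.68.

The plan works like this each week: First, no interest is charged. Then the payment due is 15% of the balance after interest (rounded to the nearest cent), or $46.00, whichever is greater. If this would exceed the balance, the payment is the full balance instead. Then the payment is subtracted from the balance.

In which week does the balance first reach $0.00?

Week 1: opening $718.68; payment $107.80; balance $610.88
Week 2: opening $610.88; payment $91.63; balance $519.25
Week 3: opening $519.25; payment $77.89; balance $441.36
Week 4: opening $441.36; payment $66.20; balance $375.16
Week 5: opening $375.16; payment $56.27; balance $318.89
Week 6: opening $318.89; payment $47.83; balance $271.06
Week 7: opening $271.06; payment $46.00; balance $225.06
Week 8: opening $225.06; payment $46.00; balance $179.06
Week 9: opening $179.06; payment $46.00; balance $133.06
Week 10: opening $133.06; payment $46.00; balance $87.06
Week 11: opening $87.06; payment $46.00; balance $41.06
Week 12: opening $41.06; payment $41.06; balance $0.00
Balance reaches $0.00 in week 12.

12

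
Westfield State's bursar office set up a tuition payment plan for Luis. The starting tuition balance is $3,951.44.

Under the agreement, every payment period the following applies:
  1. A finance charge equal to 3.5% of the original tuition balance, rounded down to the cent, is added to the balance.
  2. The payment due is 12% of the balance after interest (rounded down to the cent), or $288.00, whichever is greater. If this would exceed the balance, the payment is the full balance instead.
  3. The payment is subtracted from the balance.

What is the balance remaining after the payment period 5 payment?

Payment period 1: $3,951.44 +$138.30 interest = $4,089.74; pay $490.76 → $3,598.98
Payment period 2: $3,598.98 +$138.30 interest = $3,737.28; pay $448.47 → $3,288.81
Payment period 3: $3,288.81 +$138.30 interest = $3,427.11; pay $411.25 → $3,015.86
Payment period 4: $3,015.86 +$138.30 interest = $3,154.16; pay $378.49 → $2,775.67
Payment period 5: $2,775.67 +$138.30 interest = $2,913.97; pay $349.67 → $2,564.30

$2,564.30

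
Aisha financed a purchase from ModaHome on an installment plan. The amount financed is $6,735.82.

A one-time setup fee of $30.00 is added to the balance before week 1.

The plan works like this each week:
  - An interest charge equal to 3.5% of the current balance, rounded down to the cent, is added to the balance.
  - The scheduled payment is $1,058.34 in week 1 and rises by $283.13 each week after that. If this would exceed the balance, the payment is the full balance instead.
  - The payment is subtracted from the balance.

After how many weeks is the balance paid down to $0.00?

Week 1: opening $6,765.82; interest $236.80 → $7,002.62; payment $1,058.34; balance $5,944.28
Week 2: opening $5,944.28; interest $208.04 → $6,152.32; payment $1,341.47; balance $4,810.85
Week 3: opening $4,810.85; interest $168.37 → $4,979.22; payment $1,624.60; balance $3,354.62
Week 4: opening $3,354.62; interest $117.41 → $3,472.03; payment $1,907.73; balance $1,564.30
Week 5: opening $1,564.30; interest $54.75 → $1,619.05; payment $1,619.05; balance $0.00
Balance reaches $0.00 in week 5.

5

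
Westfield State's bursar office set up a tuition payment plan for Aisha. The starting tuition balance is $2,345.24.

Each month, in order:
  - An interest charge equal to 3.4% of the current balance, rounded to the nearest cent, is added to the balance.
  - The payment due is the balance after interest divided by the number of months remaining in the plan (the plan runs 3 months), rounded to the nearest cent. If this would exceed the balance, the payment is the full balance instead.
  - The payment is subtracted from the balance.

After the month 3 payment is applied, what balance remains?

Month 1: opening $2,345.24; interest $79.74 → $2,424.98; payment $808.33; balance $1,616.65
Month 2: opening $1,616.65; interest $54.97 → $1,671.62; payment $835.81; balance $835.81
Month 3: opening $835.81; interest $28.42 → $864.23; payment $864.23; balance $0.00

$0.00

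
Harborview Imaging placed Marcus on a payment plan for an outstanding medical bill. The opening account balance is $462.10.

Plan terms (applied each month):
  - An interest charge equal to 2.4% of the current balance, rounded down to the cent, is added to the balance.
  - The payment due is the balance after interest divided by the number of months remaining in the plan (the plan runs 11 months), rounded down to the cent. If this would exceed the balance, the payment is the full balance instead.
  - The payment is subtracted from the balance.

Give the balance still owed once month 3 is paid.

$360.86

Month 1: opening $462.10; interest $11.09 → $473.19; payment $43.01; balance $430.18
Month 2: opening $430.18; interest $10.32 → $440.50; payment $44.05; balance $396.45
Month 3: opening $396.45; interest $9.51 → $405.96; payment $45.10; balance $360.86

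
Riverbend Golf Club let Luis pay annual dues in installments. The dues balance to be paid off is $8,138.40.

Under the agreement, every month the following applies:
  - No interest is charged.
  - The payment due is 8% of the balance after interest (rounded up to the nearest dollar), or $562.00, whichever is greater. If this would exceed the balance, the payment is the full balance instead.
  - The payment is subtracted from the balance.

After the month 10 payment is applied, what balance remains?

# | Opening | Payment | End bal
1 | $8,138.40 | $652.00 | $7,486.40
2 | $7,486.40 | $599.00 | $6,887.40
3 | $6,887.40 | $562.00 | $6,325.40
4 | $6,325.40 | $562.00 | $5,763.40
5 | $5,763.40 | $562.00 | $5,201.40
6 | $5,201.40 | $562.00 | $4,639.40
7 | $4,639.40 | $562.00 | $4,077.40
8 | $4,077.40 | $562.00 | $3,515.40
9 | $3,515.40 | $562.00 | $2,953.40
10 | $2,953.40 | $562.00 | $2,391.40

$2,391.40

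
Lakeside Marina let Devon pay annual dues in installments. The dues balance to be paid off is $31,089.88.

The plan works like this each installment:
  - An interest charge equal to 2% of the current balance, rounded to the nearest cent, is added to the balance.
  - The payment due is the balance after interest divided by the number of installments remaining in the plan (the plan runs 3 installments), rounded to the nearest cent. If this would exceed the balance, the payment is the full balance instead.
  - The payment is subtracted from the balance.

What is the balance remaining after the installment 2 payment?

$10,781.97

Installment 1: $31,089.88 +$621.80 interest = $31,711.68; pay $10,570.56 → $21,141.12
Installment 2: $21,141.12 +$422.82 interest = $21,563.94; pay $10,781.97 → $10,781.97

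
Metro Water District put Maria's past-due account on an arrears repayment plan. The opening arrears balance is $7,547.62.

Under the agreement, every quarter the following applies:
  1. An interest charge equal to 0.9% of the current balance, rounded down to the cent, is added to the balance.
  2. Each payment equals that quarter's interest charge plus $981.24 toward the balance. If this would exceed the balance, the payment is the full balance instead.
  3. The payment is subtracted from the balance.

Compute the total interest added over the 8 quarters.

$296.12

Quarter 1: $7,547.62 +$67.92 interest = $7,615.54; pay $1,049.16 → $6,566.38
Quarter 2: $6,566.38 +$59.09 interest = $6,625.47; pay $1,040.33 → $5,585.14
Quarter 3: $5,585.14 +$50.26 interest = $5,635.40; pay $1,031.50 → $4,603.90
Quarter 4: $4,603.90 +$41.43 interest = $4,645.33; pay $1,022.67 → $3,622.66
Quarter 5: $3,622.66 +$32.60 interest = $3,655.26; pay $1,013.84 → $2,641.42
Quarter 6: $2,641.42 +$23.77 interest = $2,665.19; pay $1,005.01 → $1,660.18
Quarter 7: $1,660.18 +$14.94 interest = $1,675.12; pay $996.18 → $678.94
Quarter 8: $678.94 +$6.11 interest = $685.05; pay $685.05 → $0.00
Total interest: $67.92 + $59.09 + $50.26 + $41.43 + $32.60 + $23.77 + $14.94 + $6.11 = $296.12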